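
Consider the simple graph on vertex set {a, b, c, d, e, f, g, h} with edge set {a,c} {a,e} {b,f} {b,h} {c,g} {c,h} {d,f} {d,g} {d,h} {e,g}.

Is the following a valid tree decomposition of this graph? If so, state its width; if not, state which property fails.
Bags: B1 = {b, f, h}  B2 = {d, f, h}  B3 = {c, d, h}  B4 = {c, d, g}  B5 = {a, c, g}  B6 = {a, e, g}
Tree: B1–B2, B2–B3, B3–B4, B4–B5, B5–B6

Vertex coverage: the bags together contain {a, b, c, d, e, f, g, h}, the full vertex set. Edge coverage: each edge of G has both endpoints in at least one bag. Running intersection: for every vertex, the bags containing it form a connected subtree. All three properties hold, so this is a valid tree decomposition of width max|bag| − 1 = 2, and hence tw(G) ≤ 2.

Yes; width 2.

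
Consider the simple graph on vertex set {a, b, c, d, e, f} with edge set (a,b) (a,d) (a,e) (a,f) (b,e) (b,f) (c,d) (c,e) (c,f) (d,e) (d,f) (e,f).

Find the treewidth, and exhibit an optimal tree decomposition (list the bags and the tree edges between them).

Treewidth 3.
Bags: B1 = {a, b, e, f}  B2 = {a, d, e, f}  B3 = {c, d, e, f}
Tree: B1–B2, B2–B3

The largest bag has 4 vertices, giving width 3; this decomposition certifies tw(G) ≤ 3. On the other hand G contains the 4-clique {c, d, e, f}. A clique must lie in a single bag of any decomposition, so no decomposition can have width below 3. Combining the bounds, tw(G) = 3.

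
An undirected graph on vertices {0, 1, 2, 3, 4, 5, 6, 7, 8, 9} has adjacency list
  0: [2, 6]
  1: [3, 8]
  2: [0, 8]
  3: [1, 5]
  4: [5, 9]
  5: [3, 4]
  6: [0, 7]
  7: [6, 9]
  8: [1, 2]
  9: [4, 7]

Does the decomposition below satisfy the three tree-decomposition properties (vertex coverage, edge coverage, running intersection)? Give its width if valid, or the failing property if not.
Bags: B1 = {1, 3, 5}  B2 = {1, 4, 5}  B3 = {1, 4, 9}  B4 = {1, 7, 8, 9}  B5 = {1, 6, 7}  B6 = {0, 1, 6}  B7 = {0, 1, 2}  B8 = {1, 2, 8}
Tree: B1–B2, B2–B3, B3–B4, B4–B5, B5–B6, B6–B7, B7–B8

No — bags containing vertex 8 are not connected in the tree.

A tree decomposition must satisfy three properties: every vertex lies in some bag; for every edge, both endpoints lie together in some bag; and for every vertex, the bags containing it form a connected subtree. Here bags containing vertex 8 are not connected in the tree, so the decomposition is invalid.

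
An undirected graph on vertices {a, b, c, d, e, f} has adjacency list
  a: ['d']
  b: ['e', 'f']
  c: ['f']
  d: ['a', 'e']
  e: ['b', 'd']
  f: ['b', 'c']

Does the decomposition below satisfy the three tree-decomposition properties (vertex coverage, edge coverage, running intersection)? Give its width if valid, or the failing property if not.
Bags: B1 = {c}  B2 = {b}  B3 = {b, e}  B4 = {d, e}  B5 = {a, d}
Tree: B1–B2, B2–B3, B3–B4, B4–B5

A tree decomposition must satisfy three properties: every vertex lies in some bag; for every edge, both endpoints lie together in some bag; and for every vertex, the bags containing it form a connected subtree. Here vertex f appears in no bag, so the decomposition is invalid.

No — vertex f appears in no bag.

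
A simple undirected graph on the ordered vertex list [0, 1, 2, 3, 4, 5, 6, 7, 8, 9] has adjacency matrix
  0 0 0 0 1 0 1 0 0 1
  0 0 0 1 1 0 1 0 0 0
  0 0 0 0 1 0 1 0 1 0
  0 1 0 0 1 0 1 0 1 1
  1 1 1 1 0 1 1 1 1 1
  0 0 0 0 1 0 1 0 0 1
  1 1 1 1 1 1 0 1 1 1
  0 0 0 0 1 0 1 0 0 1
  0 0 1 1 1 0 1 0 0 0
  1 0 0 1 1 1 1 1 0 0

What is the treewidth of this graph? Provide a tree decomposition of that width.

Treewidth 3.
Bags: B1 = {3, 4, 6, 9}  B2 = {3, 4, 6, 8}  B3 = {4, 6, 7, 9}  B4 = {1, 3, 4, 6}  B5 = {0, 4, 6, 9}  B6 = {2, 4, 6, 8}  B7 = {4, 5, 6, 9}
Tree: B1–B2, B1–B3, B1–B4, B1–B5, B2–B6, B5–B7

Each bag holds 4 vertices, so the decomposition has width 3, which upper-bounds the treewidth. On the other hand G contains the 4-clique {2, 4, 6, 8}. A clique must lie in a single bag of any decomposition, so no decomposition can have width below 3. The upper and lower bounds meet at 3, so that is the treewidth.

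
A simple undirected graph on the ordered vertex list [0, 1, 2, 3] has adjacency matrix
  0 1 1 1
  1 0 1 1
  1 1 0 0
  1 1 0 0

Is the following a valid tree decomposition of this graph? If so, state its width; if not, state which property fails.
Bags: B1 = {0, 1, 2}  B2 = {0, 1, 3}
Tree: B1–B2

Yes; width 2.

Vertex coverage: the bags together contain {0, 1, 2, 3}, the full vertex set. Edge coverage: each edge of G has both endpoints in at least one bag. Running intersection: for every vertex, the bags containing it form a connected subtree. All three properties hold, so this is a valid tree decomposition of width max|bag| − 1 = 2, and hence tw(G) ≤ 2.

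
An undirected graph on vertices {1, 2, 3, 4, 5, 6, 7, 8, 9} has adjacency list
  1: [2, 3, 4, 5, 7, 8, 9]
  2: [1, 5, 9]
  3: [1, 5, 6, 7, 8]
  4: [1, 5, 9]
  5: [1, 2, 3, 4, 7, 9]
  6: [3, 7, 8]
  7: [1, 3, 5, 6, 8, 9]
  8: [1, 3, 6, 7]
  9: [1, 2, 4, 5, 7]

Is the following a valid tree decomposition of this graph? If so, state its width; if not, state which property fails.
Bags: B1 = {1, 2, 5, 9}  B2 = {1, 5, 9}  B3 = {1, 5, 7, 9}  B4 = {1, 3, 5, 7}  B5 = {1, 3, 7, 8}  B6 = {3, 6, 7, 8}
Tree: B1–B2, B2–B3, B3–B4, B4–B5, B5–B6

No — vertex 4 appears in no bag.

A tree decomposition must satisfy three properties: every vertex lies in some bag; for every edge, both endpoints lie together in some bag; and for every vertex, the bags containing it form a connected subtree. Here vertex 4 appears in no bag, so the decomposition is invalid.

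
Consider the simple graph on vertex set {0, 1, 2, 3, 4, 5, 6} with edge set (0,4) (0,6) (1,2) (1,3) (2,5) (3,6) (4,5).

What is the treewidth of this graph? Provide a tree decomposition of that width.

Every bag has size at most 3, so the width is 3 − 1 = 2 and tw(G) ≤ 2. The edges 6–3–1–2–5–4–0–6 form a cycle, so G is not a tree and its treewidth is at least 2. Combining the bounds, tw(G) = 2.

Treewidth 2.
One optimal decomposition is:
Bags: B1 = {1, 3, 6}  B2 = {1, 2, 6}  B3 = {2, 5, 6}  B4 = {4, 5, 6}  B5 = {0, 4, 6}
Tree: B1–B2, B2–B3, B3–B4, B4–B5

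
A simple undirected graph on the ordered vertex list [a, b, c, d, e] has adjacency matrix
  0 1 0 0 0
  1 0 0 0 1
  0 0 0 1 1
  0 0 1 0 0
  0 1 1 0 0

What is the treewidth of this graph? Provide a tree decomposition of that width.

Treewidth 1.
One such decomposition:
Bags: B1 = {a, b}  B2 = {b, e}  B3 = {c, e}  B4 = {c, d}
Tree: B1–B2, B2–B3, B3–B4

Every bag has size at most 2, so the width is 2 − 1 = 1 and tw(G) ≤ 1. G has an edge, so its treewidth is at least 1. Therefore the treewidth is 1.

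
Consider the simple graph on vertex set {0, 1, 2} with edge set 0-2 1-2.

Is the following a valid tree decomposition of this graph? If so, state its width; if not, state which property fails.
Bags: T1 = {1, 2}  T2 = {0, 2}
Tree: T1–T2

Yes; width 1.

Every vertex of G appears in some bag (union = {0, 1, 2}); every edge is covered by a bag; and for each vertex v the set of bags containing v is connected in the bag tree. The decomposition is therefore valid. The largest bag has 2 vertices, so the width is 1.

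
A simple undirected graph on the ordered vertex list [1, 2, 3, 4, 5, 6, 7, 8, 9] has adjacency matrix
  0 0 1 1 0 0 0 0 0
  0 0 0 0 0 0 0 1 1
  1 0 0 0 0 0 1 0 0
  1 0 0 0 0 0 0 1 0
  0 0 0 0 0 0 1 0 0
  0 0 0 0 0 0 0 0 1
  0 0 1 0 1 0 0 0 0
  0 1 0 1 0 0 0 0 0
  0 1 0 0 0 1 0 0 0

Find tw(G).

1

A width-1 tree decomposition is:
Bags: B1 = {6, 9}  B2 = {2, 9}  B3 = {2, 8}  B4 = {4, 8}  B5 = {1, 4}  B6 = {1, 3}  B7 = {3, 7}  B8 = {5, 7}
Tree: B1–B2, B2–B3, B3–B4, B4–B5, B5–B6, B6–B7, B7–B8
The largest bag has 2 vertices, giving width 1; this decomposition certifies tw(G) ≤ 1. Any graph with an edge has treewidth ≥ 1, and G has the edge 6–9. Hence tw(G) = 1 exactly.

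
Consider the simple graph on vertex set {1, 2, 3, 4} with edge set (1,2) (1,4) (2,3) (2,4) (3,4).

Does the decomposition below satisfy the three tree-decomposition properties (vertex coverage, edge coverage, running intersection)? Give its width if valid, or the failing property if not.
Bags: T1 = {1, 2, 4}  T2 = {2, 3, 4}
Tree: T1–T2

Checking the three conditions: (i) the bags cover all of {1, 2, 3, 4}; (ii) for each edge, some bag contains both endpoints; (iii) the bags containing any fixed vertex form a subtree. All hold, so the decomposition is valid with width 3 − 1 = 2.

Yes; width 2.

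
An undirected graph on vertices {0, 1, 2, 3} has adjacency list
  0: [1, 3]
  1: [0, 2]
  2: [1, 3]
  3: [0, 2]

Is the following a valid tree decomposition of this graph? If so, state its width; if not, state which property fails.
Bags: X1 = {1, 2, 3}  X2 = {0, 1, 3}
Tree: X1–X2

Yes; width 2.

Every vertex of G appears in some bag (union = {0, 1, 2, 3}); every edge is covered by a bag; and for each vertex v the set of bags containing v is connected in the bag tree. The decomposition is therefore valid. The largest bag has 3 vertices, so the width is 2.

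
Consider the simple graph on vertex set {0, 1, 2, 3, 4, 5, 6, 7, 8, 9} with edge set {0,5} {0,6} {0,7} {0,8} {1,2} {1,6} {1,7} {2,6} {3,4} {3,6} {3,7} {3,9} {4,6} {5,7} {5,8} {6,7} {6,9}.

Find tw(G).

A width-2 tree decomposition is:
Bags: B1 = {3, 6, 7}  B2 = {0, 6, 7}  B3 = {1, 6, 7}  B4 = {0, 5, 7}  B5 = {0, 5, 8}  B6 = {1, 2, 6}  B7 = {3, 6, 9}  B8 = {3, 4, 6}
Tree: B1–B2, B2–B3, B2–B4, B4–B5, B3–B6, B1–B7, B7–B8
Every bag has size at most 3, so the width is 3 − 1 = 2 and tw(G) ≤ 2. On the other hand G contains the 3-clique {0, 5, 8}. A clique must lie in a single bag of any decomposition, so no decomposition can have width below 2. The upper and lower bounds meet at 2, so that is the treewidth.

2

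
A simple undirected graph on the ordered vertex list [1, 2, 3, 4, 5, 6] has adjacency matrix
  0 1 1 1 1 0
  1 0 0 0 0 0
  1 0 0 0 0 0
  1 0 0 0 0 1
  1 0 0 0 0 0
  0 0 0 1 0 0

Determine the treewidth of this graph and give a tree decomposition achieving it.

The largest bag has 2 vertices, giving width 1; this decomposition certifies tw(G) ≤ 1. Any graph with an edge has treewidth ≥ 1, and G has the edge 4–1. Therefore the treewidth is 1.

Treewidth 1.
One optimal decomposition is:
Bags: B1 = {1, 4}  B2 = {1, 5}  B3 = {1, 3}  B4 = {4, 6}  B5 = {1, 2}
Tree: B1–B2, B2–B3, B1–B4, B1–B5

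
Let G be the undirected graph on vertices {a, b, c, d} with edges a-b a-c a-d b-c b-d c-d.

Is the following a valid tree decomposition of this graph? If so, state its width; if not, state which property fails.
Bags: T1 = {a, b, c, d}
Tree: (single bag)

Every vertex of G appears in some bag (union = {a, b, c, d}); every edge is covered by a bag; and for each vertex v the set of bags containing v is connected in the bag tree. The decomposition is therefore valid. The largest bag has 4 vertices, so the width is 3.

Yes; width 3.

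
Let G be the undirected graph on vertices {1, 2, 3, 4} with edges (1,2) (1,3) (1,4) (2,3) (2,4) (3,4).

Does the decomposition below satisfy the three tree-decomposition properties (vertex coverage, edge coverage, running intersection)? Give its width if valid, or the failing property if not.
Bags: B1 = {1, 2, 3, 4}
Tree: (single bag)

Yes; width 3.

Vertex coverage: the bags together contain {1, 2, 3, 4}, the full vertex set. Edge coverage: each edge of G has both endpoints in at least one bag. Running intersection: for every vertex, the bags containing it form a connected subtree. All three properties hold, so this is a valid tree decomposition of width max|bag| − 1 = 3, and hence tw(G) ≤ 3.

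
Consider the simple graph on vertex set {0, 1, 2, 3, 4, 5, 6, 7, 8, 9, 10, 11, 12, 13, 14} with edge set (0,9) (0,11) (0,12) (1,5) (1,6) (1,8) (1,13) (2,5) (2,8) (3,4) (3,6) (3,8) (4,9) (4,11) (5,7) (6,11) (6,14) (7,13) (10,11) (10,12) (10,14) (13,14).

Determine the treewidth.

A width-3 tree decomposition is:
Bags: B1 = {2, 5, 7, 13}  B2 = {1, 2, 5, 13}  B3 = {1, 2, 8, 13}  B4 = {1, 8, 13, 14}  B5 = {1, 6, 8, 14}  B6 = {3, 6, 8, 14}  B7 = {3, 6, 10, 14}  B8 = {3, 6, 10, 11}  B9 = {3, 4, 10, 11}  B10 = {4, 10, 11, 12}  B11 = {0, 4, 11, 12}  B12 = {0, 4, 9, 12}
Tree: B1–B2, B2–B3, B3–B4, B4–B5, B5–B6, B6–B7, B7–B8, B8–B9, B9–B10, B10–B11, B11–B12
Each bag holds 4 vertices, so the decomposition has width 3, which upper-bounds the treewidth. For the lower bound: the 4 vertex sets {2,5,7}, {13}, {1}, {3,6,8,14} are disjoint, each induces a connected subgraph, and every pair is joined by at least one edge of G. Contracting each set to a single vertex therefore yields K_{4} as a minor, and since treewidth is minor-monotone, tw(G) ≥ tw(K_{4}) = 3. Hence tw(G) = 3 exactly.

3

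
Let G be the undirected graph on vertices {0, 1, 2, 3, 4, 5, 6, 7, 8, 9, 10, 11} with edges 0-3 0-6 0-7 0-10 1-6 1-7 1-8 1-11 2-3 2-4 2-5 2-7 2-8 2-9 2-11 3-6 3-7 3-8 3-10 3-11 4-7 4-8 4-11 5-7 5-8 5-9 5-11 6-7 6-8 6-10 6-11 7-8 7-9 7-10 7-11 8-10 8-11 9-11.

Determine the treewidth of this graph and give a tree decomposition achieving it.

Every bag has size at most 5, so the width is 5 − 1 = 4 and tw(G) ≤ 4. On the other hand G contains the 5-clique {0, 3, 6, 7, 10}. A clique must lie in a single bag of any decomposition, so no decomposition can have width below 4. The upper and lower bounds meet at 4, so that is the treewidth.

Treewidth 4.
One such decomposition:
Bags: B1 = {2, 5, 7, 8, 11}  B2 = {2, 5, 7, 9, 11}  B3 = {2, 3, 7, 8, 11}  B4 = {3, 6, 7, 8, 11}  B5 = {2, 4, 7, 8, 11}  B6 = {3, 6, 7, 8, 10}  B7 = {1, 6, 7, 8, 11}  B8 = {0, 3, 6, 7, 10}
Tree: B1–B2, B1–B3, B3–B4, B3–B5, B4–B6, B4–B7, B6–B8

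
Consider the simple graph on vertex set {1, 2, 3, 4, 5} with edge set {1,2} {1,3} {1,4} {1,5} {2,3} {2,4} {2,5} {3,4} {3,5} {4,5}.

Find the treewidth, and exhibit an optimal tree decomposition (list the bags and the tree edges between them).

Treewidth 4.
One such decomposition:
Bags: B1 = {1, 2, 3, 4, 5}
Tree: (single bag)

A single bag containing all 5 vertices is trivially a valid decomposition of width 4. On the other hand G contains the 5-clique {1, 2, 3, 4, 5}. A clique must lie in a single bag of any decomposition, so no decomposition can have width below 4. Hence tw(G) = 4 exactly.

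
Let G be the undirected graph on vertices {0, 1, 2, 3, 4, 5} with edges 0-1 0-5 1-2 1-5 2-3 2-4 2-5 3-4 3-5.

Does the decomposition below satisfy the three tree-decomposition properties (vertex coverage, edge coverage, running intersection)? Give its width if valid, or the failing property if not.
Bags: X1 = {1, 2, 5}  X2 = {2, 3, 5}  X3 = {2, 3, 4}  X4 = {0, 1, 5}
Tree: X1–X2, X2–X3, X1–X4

Yes; width 2.

Vertex coverage: the bags together contain {0, 1, 2, 3, 4, 5}, the full vertex set. Edge coverage: each edge of G has both endpoints in at least one bag. Running intersection: for every vertex, the bags containing it form a connected subtree. All three properties hold, so this is a valid tree decomposition of width max|bag| − 1 = 2, and hence tw(G) ≤ 2.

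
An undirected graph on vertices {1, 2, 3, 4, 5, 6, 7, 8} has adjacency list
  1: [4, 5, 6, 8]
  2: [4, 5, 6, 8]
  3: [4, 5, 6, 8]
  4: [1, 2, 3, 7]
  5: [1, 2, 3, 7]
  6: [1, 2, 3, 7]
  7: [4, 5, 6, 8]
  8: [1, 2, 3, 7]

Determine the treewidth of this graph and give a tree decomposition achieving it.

Each bag holds 5 vertices, so the decomposition has width 4, which upper-bounds the treewidth. For the lower bound: the 5 vertex sets {4,7}, {1,6}, {2,5}, {3}, {8} are disjoint, each induces a connected subgraph, and every pair is joined by at least one edge of G. Contracting each set to a single vertex therefore yields K_{5} as a minor, and since treewidth is minor-monotone, tw(G) ≥ tw(K_{5}) = 4. The upper and lower bounds meet at 4, so that is the treewidth.

Treewidth 4.
One such decomposition:
Bags: B1 = {1, 2, 3, 4, 7}  B2 = {1, 2, 3, 6, 7}  B3 = {1, 2, 3, 5, 7}  B4 = {1, 2, 3, 7, 8}
Tree: B1–B2, B2–B3, B3–B4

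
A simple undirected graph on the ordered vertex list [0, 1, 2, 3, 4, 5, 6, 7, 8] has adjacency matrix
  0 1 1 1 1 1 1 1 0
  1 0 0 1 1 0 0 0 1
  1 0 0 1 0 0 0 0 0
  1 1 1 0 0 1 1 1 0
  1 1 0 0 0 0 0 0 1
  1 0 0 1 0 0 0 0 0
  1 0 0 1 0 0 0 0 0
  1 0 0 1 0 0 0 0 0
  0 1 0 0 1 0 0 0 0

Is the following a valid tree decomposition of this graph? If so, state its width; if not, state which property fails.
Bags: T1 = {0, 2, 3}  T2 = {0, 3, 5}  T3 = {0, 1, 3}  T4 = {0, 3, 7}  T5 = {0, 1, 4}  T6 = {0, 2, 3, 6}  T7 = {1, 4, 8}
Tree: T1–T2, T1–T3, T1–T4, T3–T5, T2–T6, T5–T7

A tree decomposition must satisfy three properties: every vertex lies in some bag; for every edge, both endpoints lie together in some bag; and for every vertex, the bags containing it form a connected subtree. Here bags containing vertex 2 are not connected in the tree, so the decomposition is invalid.

No — bags containing vertex 2 are not connected in the tree.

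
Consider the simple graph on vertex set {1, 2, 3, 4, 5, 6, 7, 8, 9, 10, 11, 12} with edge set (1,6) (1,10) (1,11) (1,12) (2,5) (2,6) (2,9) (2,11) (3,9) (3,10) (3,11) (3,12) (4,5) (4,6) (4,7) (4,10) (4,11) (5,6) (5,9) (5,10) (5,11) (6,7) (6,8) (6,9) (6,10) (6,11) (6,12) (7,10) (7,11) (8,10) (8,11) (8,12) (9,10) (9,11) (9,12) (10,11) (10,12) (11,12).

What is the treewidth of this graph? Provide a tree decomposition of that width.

Treewidth 4.
Bags: B1 = {6, 8, 10, 11, 12}  B2 = {6, 9, 10, 11, 12}  B3 = {1, 6, 10, 11, 12}  B4 = {5, 6, 9, 10, 11}  B5 = {4, 5, 6, 10, 11}  B6 = {4, 6, 7, 10, 11}  B7 = {2, 5, 6, 9, 11}  B8 = {3, 9, 10, 11, 12}
Tree: B1–B2, B2–B3, B2–B4, B4–B5, B5–B6, B4–B7, B2–B8

Every bag has size at most 5, so the width is 5 − 1 = 4 and tw(G) ≤ 4. Conversely, {3, 9, 10, 11, 12} is a clique of size 5, and the vertices of any clique must share a bag in every tree decomposition; so some bag has ≥ 5 vertices and tw(G) ≥ 4. Combining the bounds, tw(G) = 4.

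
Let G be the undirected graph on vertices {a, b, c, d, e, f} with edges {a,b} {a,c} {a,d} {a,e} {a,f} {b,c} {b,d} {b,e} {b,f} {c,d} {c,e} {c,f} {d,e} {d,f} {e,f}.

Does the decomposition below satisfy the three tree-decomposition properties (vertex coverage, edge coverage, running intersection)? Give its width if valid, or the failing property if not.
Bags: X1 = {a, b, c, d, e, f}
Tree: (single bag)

Yes; width 5.

Vertex coverage: the bags together contain {a, b, c, d, e, f}, the full vertex set. Edge coverage: each edge of G has both endpoints in at least one bag. Running intersection: for every vertex, the bags containing it form a connected subtree. All three properties hold, so this is a valid tree decomposition of width max|bag| − 1 = 5, and hence tw(G) ≤ 5.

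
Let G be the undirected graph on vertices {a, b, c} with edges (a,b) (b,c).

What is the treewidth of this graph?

A width-1 tree decomposition is:
Bags: B1 = {a, b}  B2 = {b, c}
Tree: B1–B2
The largest bag has 2 vertices, giving width 1; this decomposition certifies tw(G) ≤ 1. G has an edge, so its treewidth is at least 1. Therefore the treewidth is 1.

1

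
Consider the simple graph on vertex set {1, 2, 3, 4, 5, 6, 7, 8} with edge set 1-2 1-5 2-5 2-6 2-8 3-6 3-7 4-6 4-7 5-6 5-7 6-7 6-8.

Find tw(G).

2

A width-2 tree decomposition is:
Bags: B1 = {3, 6, 7}  B2 = {5, 6, 7}  B3 = {4, 6, 7}  B4 = {2, 5, 6}  B5 = {2, 6, 8}  B6 = {1, 2, 5}
Tree: B1–B2, B1–B3, B2–B4, B4–B5, B4–B6
The largest bag has 3 vertices, giving width 2; this decomposition certifies tw(G) ≤ 2. For the lower bound, the 3 vertices {1, 2, 5} are pairwise adjacent, and any tree decomposition puts a clique entirely inside one bag — forcing width ≥ 2. Therefore the treewidth is 2.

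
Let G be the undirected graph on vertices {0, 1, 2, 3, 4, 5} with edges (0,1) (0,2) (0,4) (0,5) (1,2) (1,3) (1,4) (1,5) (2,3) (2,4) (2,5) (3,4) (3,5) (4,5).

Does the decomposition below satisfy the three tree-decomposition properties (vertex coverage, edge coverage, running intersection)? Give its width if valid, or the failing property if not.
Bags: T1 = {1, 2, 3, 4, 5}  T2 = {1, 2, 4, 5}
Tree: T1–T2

A tree decomposition must satisfy three properties: every vertex lies in some bag; for every edge, both endpoints lie together in some bag; and for every vertex, the bags containing it form a connected subtree. Here vertex 0 appears in no bag, so the decomposition is invalid.

No — vertex 0 appears in no bag.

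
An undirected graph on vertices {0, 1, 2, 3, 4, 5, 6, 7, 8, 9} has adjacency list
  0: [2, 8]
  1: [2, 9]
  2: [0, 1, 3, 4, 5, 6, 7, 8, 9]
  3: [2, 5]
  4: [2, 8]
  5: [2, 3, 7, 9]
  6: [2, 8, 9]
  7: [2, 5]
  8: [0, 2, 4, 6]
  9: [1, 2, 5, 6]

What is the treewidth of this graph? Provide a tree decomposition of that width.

The largest bag has 3 vertices, giving width 2; this decomposition certifies tw(G) ≤ 2. Conversely, {0, 2, 8} is a clique of size 3, and the vertices of any clique must share a bag in every tree decomposition; so some bag has ≥ 3 vertices and tw(G) ≥ 2. Hence tw(G) = 2 exactly.

Treewidth 2.
One such decomposition:
Bags: B1 = {2, 6, 9}  B2 = {2, 6, 8}  B3 = {0, 2, 8}  B4 = {2, 4, 8}  B5 = {2, 5, 9}  B6 = {2, 3, 5}  B7 = {2, 5, 7}  B8 = {1, 2, 9}
Tree: B1–B2, B2–B3, B2–B4, B1–B5, B5–B6, B5–B7, B5–B8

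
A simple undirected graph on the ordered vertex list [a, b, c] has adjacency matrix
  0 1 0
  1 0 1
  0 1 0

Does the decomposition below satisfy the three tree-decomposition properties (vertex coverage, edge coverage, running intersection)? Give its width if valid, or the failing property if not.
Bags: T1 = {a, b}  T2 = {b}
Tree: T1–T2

A tree decomposition must satisfy three properties: every vertex lies in some bag; for every edge, both endpoints lie together in some bag; and for every vertex, the bags containing it form a connected subtree. Here vertex c appears in no bag, so the decomposition is invalid.

No — vertex c appears in no bag.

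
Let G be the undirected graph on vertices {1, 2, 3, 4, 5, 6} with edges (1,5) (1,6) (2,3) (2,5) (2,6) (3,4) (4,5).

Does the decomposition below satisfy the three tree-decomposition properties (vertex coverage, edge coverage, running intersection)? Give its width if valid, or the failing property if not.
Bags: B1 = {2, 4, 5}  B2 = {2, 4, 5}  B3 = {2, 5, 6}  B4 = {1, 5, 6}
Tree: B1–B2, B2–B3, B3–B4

No — vertex 3 appears in no bag.

A tree decomposition must satisfy three properties: every vertex lies in some bag; for every edge, both endpoints lie together in some bag; and for every vertex, the bags containing it form a connected subtree. Here vertex 3 appears in no bag, so the decomposition is invalid.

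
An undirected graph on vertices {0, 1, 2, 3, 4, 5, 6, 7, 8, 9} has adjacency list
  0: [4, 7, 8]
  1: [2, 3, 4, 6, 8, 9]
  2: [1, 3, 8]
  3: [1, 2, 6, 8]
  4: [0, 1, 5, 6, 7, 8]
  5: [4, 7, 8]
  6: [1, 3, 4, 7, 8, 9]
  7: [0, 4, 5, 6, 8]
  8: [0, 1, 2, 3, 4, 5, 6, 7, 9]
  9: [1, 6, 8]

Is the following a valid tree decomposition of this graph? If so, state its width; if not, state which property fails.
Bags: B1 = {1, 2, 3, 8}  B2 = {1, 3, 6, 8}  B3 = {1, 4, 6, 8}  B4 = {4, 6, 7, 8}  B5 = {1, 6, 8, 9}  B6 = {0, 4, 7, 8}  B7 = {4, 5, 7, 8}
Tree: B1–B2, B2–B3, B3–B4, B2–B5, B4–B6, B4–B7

Yes; width 3.

Every vertex of G appears in some bag (union = {0, 1, 2, 3, 4, 5, 6, 7, 8, 9}); every edge is covered by a bag; and for each vertex v the set of bags containing v is connected in the bag tree. The decomposition is therefore valid. The largest bag has 4 vertices, so the width is 3.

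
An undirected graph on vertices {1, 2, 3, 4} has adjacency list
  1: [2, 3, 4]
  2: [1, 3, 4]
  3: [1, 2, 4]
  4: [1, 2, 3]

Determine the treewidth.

3

A width-3 tree decomposition is:
Bags: B1 = {1, 2, 3, 4}
Tree: (single bag)
With just one bag of size 4, the width is 4 − 1 = 3, so tw(G) ≤ 3. On the other hand G contains the 4-clique {1, 2, 3, 4}. A clique must lie in a single bag of any decomposition, so no decomposition can have width below 3. Combining the bounds, tw(G) = 3.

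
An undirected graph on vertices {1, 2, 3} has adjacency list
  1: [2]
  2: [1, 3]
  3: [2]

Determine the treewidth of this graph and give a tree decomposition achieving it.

Treewidth 1.
One optimal decomposition is:
Bags: B1 = {2, 3}  B2 = {1, 2}
Tree: B1–B2

Each bag holds 2 vertices, so the decomposition has width 1, which upper-bounds the treewidth. Since G has at least one edge (e.g. 2–3), it is not an edgeless graph, so tw(G) ≥ 1. Combining the bounds, tw(G) = 1.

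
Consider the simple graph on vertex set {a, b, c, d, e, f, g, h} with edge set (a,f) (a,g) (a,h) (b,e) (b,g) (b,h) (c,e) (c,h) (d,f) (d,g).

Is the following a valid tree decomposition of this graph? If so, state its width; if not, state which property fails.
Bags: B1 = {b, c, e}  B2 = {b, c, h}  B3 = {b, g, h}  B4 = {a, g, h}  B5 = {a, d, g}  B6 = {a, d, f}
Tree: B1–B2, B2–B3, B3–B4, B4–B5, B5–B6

Yes; width 2.

Checking the three conditions: (i) the bags cover all of {a, b, c, d, e, f, g, h}; (ii) for each edge, some bag contains both endpoints; (iii) the bags containing any fixed vertex form a subtree. All hold, so the decomposition is valid with width 3 − 1 = 2.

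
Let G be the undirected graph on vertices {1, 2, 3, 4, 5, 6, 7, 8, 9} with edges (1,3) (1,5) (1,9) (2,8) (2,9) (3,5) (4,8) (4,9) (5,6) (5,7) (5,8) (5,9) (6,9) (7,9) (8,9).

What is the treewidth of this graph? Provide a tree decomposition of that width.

The largest bag has 3 vertices, giving width 2; this decomposition certifies tw(G) ≤ 2. On the other hand G contains the 3-clique {2, 8, 9}. A clique must lie in a single bag of any decomposition, so no decomposition can have width below 2. The upper and lower bounds meet at 2, so that is the treewidth.

Treewidth 2.
One optimal decomposition is:
Bags: B1 = {5, 8, 9}  B2 = {4, 8, 9}  B3 = {5, 7, 9}  B4 = {1, 5, 9}  B5 = {5, 6, 9}  B6 = {2, 8, 9}  B7 = {1, 3, 5}
Tree: B1–B2, B1–B3, B1–B4, B1–B5, B2–B6, B4–B7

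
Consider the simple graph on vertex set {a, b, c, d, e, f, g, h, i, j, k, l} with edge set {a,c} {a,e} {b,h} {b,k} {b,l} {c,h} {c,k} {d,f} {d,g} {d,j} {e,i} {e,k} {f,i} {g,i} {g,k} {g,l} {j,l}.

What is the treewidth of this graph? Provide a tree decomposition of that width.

Each bag holds 4 vertices, so the decomposition has width 3, which upper-bounds the treewidth. For the lower bound: the 4 vertex sets {d,f,j}, {i}, {g}, {b,e,k,l} are disjoint, each induces a connected subgraph, and every pair is joined by at least one edge of G. Contracting each set to a single vertex therefore yields K_{4} as a minor, and since treewidth is minor-monotone, tw(G) ≥ tw(K_{4}) = 3. Combining the bounds, tw(G) = 3.

Treewidth 3.
One optimal decomposition is:
Bags: B1 = {d, f, i, j}  B2 = {d, g, i, j}  B3 = {g, i, j, l}  B4 = {e, g, i, l}  B5 = {e, g, k, l}  B6 = {b, e, k, l}  B7 = {a, b, e, k}  B8 = {a, b, c, k}  B9 = {a, b, c, h}
Tree: B1–B2, B2–B3, B3–B4, B4–B5, B5–B6, B6–B7, B7–B8, B8–B9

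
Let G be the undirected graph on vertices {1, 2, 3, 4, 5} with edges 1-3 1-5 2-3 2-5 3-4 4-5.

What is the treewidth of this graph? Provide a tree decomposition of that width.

Treewidth 2.
Bags: B1 = {3, 4, 5}  B2 = {2, 3, 5}  B3 = {1, 3, 5}
Tree: B1–B2, B2–B3

Each bag holds 3 vertices, so the decomposition has width 2, which upper-bounds the treewidth. For the lower bound, G contains the cycle 5–4–3–2–5, so G is not a forest; only forests have treewidth ≤ 1, hence tw(G) ≥ 2. Combining the bounds, tw(G) = 2.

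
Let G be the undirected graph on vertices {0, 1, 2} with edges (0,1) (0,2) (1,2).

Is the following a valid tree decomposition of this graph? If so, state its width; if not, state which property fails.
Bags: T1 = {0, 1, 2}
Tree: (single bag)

Checking the three conditions: (i) the bags cover all of {0, 1, 2}; (ii) for each edge, some bag contains both endpoints; (iii) the bags containing any fixed vertex form a subtree. All hold, so the decomposition is valid with width 3 − 1 = 2.

Yes; width 2.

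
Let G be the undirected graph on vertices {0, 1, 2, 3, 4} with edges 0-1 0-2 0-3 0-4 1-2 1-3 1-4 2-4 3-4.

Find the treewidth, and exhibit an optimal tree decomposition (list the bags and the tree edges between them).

Treewidth 3.
Bags: B1 = {0, 1, 2, 4}  B2 = {0, 1, 3, 4}
Tree: B1–B2

Each bag holds 4 vertices, so the decomposition has width 3, which upper-bounds the treewidth. Conversely, {0, 1, 2, 4} is a clique of size 4, and the vertices of any clique must share a bag in every tree decomposition; so some bag has ≥ 4 vertices and tw(G) ≥ 3. Combining the bounds, tw(G) = 3.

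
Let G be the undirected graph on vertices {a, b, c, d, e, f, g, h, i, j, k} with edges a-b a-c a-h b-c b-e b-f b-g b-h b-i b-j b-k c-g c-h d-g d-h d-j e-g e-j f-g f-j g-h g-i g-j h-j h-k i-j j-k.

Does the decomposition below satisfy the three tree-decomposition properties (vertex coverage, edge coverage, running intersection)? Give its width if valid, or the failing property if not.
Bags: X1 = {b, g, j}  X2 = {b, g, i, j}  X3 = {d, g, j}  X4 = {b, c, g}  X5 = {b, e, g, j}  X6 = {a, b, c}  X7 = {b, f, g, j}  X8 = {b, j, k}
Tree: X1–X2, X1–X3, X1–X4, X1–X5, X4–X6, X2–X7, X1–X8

A tree decomposition must satisfy three properties: every vertex lies in some bag; for every edge, both endpoints lie together in some bag; and for every vertex, the bags containing it form a connected subtree. Here vertex h appears in no bag, so the decomposition is invalid.

No — vertex h appears in no bag.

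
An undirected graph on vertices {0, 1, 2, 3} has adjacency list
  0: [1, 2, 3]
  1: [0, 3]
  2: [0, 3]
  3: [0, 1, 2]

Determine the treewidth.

2

A width-2 tree decomposition is:
Bags: B1 = {0, 1, 3}  B2 = {0, 2, 3}
Tree: B1–B2
The largest bag has 3 vertices, giving width 2; this decomposition certifies tw(G) ≤ 2. For the lower bound, the 3 vertices {0, 1, 3} are pairwise adjacent, and any tree decomposition puts a clique entirely inside one bag — forcing width ≥ 2. Hence tw(G) = 2 exactly.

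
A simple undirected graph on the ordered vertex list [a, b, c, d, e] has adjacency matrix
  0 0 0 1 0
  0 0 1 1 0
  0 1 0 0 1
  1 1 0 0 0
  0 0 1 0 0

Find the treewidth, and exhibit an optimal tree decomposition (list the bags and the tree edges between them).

Treewidth 1.
One such decomposition:
Bags: B1 = {b, c}  B2 = {b, d}  B3 = {c, e}  B4 = {a, d}
Tree: B1–B2, B1–B3, B2–B4

Each bag holds 2 vertices, so the decomposition has width 1, which upper-bounds the treewidth. Any graph with an edge has treewidth ≥ 1, and G has the edge b–c. The upper and lower bounds meet at 1, so that is the treewidth.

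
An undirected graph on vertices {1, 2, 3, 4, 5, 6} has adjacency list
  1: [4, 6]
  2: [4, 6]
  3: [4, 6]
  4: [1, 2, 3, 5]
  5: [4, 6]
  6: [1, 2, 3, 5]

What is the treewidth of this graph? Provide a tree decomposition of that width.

Each bag holds 3 vertices, so the decomposition has width 2, which upper-bounds the treewidth. For the lower bound, G contains the cycle 6–3–4–1–6, so G is not a forest; only forests have treewidth ≤ 1, hence tw(G) ≥ 2. Hence tw(G) = 2 exactly.

Treewidth 2.
Bags: B1 = {3, 4, 6}  B2 = {1, 4, 6}  B3 = {4, 5, 6}  B4 = {2, 4, 6}
Tree: B1–B2, B2–B3, B3–B4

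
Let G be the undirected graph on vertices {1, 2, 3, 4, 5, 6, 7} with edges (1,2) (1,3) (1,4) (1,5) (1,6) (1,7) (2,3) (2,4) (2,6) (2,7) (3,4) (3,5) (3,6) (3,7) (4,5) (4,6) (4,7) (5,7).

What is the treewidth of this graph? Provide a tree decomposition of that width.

Treewidth 4.
Bags: B1 = {1, 2, 3, 4, 6}  B2 = {1, 2, 3, 4, 7}  B3 = {1, 3, 4, 5, 7}
Tree: B1–B2, B2–B3

The largest bag has 5 vertices, giving width 4; this decomposition certifies tw(G) ≤ 4. For the lower bound, the 5 vertices {1, 2, 3, 4, 6} are pairwise adjacent, and any tree decomposition puts a clique entirely inside one bag — forcing width ≥ 4. Hence tw(G) = 4 exactly.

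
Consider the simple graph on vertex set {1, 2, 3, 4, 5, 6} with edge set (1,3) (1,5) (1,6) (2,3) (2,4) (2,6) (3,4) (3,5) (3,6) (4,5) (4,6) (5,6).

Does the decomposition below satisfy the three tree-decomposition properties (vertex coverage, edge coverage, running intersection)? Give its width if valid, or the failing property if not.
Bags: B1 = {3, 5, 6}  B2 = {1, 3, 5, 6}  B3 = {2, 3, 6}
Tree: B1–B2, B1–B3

No — vertex 4 appears in no bag.

A tree decomposition must satisfy three properties: every vertex lies in some bag; for every edge, both endpoints lie together in some bag; and for every vertex, the bags containing it form a connected subtree. Here vertex 4 appears in no bag, so the decomposition is invalid.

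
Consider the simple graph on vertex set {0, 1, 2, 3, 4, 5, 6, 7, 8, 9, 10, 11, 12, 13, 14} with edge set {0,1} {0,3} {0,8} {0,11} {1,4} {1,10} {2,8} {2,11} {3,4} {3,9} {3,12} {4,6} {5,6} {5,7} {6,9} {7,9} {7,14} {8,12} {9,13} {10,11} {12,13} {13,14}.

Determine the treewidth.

A width-3 tree decomposition is:
Bags: B1 = {2, 8, 10, 11}  B2 = {0, 8, 10, 11}  B3 = {0, 1, 8, 10}  B4 = {0, 1, 8, 12}  B5 = {0, 1, 3, 12}  B6 = {1, 3, 4, 12}  B7 = {3, 4, 12, 13}  B8 = {3, 4, 9, 13}  B9 = {4, 6, 9, 13}  B10 = {6, 9, 13, 14}  B11 = {6, 7, 9, 14}  B12 = {5, 6, 7, 14}
Tree: B1–B2, B2–B3, B3–B4, B4–B5, B5–B6, B6–B7, B7–B8, B8–B9, B9–B10, B10–B11, B11–B12
Every bag has size at most 4, so the width is 4 − 1 = 3 and tw(G) ≤ 3. For the lower bound: the 4 vertex sets {2,10,11}, {8}, {0}, {1,3,4,12} are disjoint, each induces a connected subgraph, and every pair is joined by at least one edge of G. Contracting each set to a single vertex therefore yields K_{4} as a minor, and since treewidth is minor-monotone, tw(G) ≥ tw(K_{4}) = 3. Therefore the treewidth is 3.

3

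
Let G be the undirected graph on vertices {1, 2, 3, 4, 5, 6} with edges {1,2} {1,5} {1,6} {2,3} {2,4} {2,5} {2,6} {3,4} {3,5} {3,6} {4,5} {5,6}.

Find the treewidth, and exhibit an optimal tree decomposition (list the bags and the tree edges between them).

Treewidth 3.
Bags: B1 = {2, 3, 4, 5}  B2 = {2, 3, 5, 6}  B3 = {1, 2, 5, 6}
Tree: B1–B2, B2–B3

The largest bag has 4 vertices, giving width 3; this decomposition certifies tw(G) ≤ 3. For the lower bound, the 4 vertices {1, 2, 5, 6} are pairwise adjacent, and any tree decomposition puts a clique entirely inside one bag — forcing width ≥ 3. Therefore the treewidth is 3.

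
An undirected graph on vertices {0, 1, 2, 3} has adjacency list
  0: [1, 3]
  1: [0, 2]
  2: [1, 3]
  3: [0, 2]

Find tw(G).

2

A width-2 tree decomposition is:
Bags: B1 = {0, 2, 3}  B2 = {0, 1, 2}
Tree: B1–B2
Every bag has size at most 3, so the width is 3 − 1 = 2 and tw(G) ≤ 2. For the lower bound, G contains the cycle 0–3–2–1–0, so G is not a forest; only forests have treewidth ≤ 1, hence tw(G) ≥ 2. Therefore the treewidth is 2.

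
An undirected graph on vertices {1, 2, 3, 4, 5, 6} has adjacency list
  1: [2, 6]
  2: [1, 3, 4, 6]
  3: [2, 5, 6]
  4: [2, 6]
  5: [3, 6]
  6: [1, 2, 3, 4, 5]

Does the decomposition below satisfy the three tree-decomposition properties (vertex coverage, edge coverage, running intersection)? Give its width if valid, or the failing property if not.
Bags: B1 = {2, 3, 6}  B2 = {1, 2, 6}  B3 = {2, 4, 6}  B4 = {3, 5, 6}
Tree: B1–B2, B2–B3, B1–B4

Vertex coverage: the bags together contain {1, 2, 3, 4, 5, 6}, the full vertex set. Edge coverage: each edge of G has both endpoints in at least one bag. Running intersection: for every vertex, the bags containing it form a connected subtree. All three properties hold, so this is a valid tree decomposition of width max|bag| − 1 = 2, and hence tw(G) ≤ 2.

Yes; width 2.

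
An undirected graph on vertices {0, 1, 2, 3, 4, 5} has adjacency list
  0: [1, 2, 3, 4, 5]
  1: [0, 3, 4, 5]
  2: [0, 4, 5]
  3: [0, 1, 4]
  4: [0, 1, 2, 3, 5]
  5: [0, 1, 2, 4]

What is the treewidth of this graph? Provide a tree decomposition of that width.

Treewidth 3.
One such decomposition:
Bags: B1 = {0, 1, 4, 5}  B2 = {0, 2, 4, 5}  B3 = {0, 1, 3, 4}
Tree: B1–B2, B1–B3

Every bag has size at most 4, so the width is 4 − 1 = 3 and tw(G) ≤ 3. Conversely, {0, 1, 3, 4} is a clique of size 4, and the vertices of any clique must share a bag in every tree decomposition; so some bag has ≥ 4 vertices and tw(G) ≥ 3. Combining the bounds, tw(G) = 3.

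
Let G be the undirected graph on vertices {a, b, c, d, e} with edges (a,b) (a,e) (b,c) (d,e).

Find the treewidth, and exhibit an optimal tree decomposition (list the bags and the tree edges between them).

Treewidth 1.
One such decomposition:
Bags: B1 = {d, e}  B2 = {a, e}  B3 = {a, b}  B4 = {b, c}
Tree: B1–B2, B2–B3, B3–B4

The largest bag has 2 vertices, giving width 1; this decomposition certifies tw(G) ≤ 1. G has an edge, so its treewidth is at least 1. Combining the bounds, tw(G) = 1.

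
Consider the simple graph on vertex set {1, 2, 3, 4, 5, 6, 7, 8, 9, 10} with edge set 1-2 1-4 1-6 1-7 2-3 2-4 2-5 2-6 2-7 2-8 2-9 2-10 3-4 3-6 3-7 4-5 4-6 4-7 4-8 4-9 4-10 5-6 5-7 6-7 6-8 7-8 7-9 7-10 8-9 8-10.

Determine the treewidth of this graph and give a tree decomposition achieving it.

Treewidth 4.
One such decomposition:
Bags: B1 = {2, 4, 5, 6, 7}  B2 = {2, 4, 6, 7, 8}  B3 = {1, 2, 4, 6, 7}  B4 = {2, 4, 7, 8, 10}  B5 = {2, 3, 4, 6, 7}  B6 = {2, 4, 7, 8, 9}
Tree: B1–B2, B1–B3, B2–B4, B3–B5, B4–B6

Each bag holds 5 vertices, so the decomposition has width 4, which upper-bounds the treewidth. Conversely, {2, 4, 7, 8, 9} is a clique of size 5, and the vertices of any clique must share a bag in every tree decomposition; so some bag has ≥ 5 vertices and tw(G) ≥ 4. Therefore the treewidth is 4.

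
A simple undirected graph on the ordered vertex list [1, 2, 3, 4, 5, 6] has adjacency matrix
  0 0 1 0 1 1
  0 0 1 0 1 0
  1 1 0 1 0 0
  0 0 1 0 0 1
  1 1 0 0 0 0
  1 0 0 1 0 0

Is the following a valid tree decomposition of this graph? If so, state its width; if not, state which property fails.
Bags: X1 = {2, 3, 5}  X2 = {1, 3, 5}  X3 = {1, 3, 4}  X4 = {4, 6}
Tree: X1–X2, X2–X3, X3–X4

No — edge (1,6) lies in no bag.

A tree decomposition must satisfy three properties: every vertex lies in some bag; for every edge, both endpoints lie together in some bag; and for every vertex, the bags containing it form a connected subtree. Here edge (1,6) lies in no bag, so the decomposition is invalid.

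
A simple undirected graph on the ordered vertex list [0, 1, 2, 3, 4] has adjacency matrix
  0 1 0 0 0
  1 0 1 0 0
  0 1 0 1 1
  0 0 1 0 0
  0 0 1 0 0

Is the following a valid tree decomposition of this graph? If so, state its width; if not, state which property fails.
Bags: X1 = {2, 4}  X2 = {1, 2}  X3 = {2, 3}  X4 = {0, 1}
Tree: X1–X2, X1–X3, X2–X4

Vertex coverage: the bags together contain {0, 1, 2, 3, 4}, the full vertex set. Edge coverage: each edge of G has both endpoints in at least one bag. Running intersection: for every vertex, the bags containing it form a connected subtree. All three properties hold, so this is a valid tree decomposition of width max|bag| − 1 = 1, and hence tw(G) ≤ 1.

Yes; width 1.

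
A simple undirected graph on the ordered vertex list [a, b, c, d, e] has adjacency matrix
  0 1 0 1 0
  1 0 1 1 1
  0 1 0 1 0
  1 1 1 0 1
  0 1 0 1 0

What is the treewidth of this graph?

A width-2 tree decomposition is:
Bags: B1 = {a, b, d}  B2 = {b, c, d}  B3 = {b, d, e}
Tree: B1–B2, B2–B3
Each bag holds 3 vertices, so the decomposition has width 2, which upper-bounds the treewidth. For the lower bound, the 3 vertices {b, d, e} are pairwise adjacent, and any tree decomposition puts a clique entirely inside one bag — forcing width ≥ 2. Combining the bounds, tw(G) = 2.

2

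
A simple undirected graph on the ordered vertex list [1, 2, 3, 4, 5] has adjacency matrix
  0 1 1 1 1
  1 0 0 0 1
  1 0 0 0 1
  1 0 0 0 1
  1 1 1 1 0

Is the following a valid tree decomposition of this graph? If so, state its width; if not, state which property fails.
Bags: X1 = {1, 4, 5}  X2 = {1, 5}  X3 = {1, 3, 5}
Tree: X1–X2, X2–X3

No — vertex 2 appears in no bag.

A tree decomposition must satisfy three properties: every vertex lies in some bag; for every edge, both endpoints lie together in some bag; and for every vertex, the bags containing it form a connected subtree. Here vertex 2 appears in no bag, so the decomposition is invalid.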